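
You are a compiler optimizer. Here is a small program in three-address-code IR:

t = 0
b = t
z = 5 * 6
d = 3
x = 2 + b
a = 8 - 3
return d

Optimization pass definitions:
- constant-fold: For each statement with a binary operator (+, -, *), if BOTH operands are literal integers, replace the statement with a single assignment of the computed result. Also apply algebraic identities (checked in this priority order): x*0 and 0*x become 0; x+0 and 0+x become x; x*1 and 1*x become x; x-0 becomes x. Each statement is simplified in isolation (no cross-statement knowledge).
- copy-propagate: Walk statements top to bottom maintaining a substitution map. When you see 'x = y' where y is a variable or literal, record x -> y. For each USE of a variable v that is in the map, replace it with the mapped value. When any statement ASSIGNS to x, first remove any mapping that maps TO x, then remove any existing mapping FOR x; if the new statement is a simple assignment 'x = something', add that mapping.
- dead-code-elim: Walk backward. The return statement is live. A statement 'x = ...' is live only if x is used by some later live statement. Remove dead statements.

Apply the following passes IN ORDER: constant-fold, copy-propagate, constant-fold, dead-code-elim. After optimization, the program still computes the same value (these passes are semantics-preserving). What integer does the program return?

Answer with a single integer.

Answer: 3

Derivation:
Initial IR:
  t = 0
  b = t
  z = 5 * 6
  d = 3
  x = 2 + b
  a = 8 - 3
  return d
After constant-fold (7 stmts):
  t = 0
  b = t
  z = 30
  d = 3
  x = 2 + b
  a = 5
  return d
After copy-propagate (7 stmts):
  t = 0
  b = 0
  z = 30
  d = 3
  x = 2 + 0
  a = 5
  return 3
After constant-fold (7 stmts):
  t = 0
  b = 0
  z = 30
  d = 3
  x = 2
  a = 5
  return 3
After dead-code-elim (1 stmts):
  return 3
Evaluate:
  t = 0  =>  t = 0
  b = t  =>  b = 0
  z = 5 * 6  =>  z = 30
  d = 3  =>  d = 3
  x = 2 + b  =>  x = 2
  a = 8 - 3  =>  a = 5
  return d = 3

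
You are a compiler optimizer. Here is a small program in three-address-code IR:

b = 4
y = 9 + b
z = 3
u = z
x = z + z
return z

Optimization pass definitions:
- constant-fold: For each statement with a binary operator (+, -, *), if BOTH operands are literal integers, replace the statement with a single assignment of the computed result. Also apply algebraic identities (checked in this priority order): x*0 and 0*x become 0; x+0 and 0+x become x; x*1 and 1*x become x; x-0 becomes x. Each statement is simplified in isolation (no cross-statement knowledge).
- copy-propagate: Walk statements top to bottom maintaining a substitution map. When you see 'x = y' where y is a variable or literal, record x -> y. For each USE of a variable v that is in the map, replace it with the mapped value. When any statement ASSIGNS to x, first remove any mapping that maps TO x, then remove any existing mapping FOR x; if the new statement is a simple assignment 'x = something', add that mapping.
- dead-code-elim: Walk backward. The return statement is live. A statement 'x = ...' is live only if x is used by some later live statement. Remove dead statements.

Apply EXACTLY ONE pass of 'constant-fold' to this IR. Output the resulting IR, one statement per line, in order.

Answer: b = 4
y = 9 + b
z = 3
u = z
x = z + z
return z

Derivation:
Applying constant-fold statement-by-statement:
  [1] b = 4  (unchanged)
  [2] y = 9 + b  (unchanged)
  [3] z = 3  (unchanged)
  [4] u = z  (unchanged)
  [5] x = z + z  (unchanged)
  [6] return z  (unchanged)
Result (6 stmts):
  b = 4
  y = 9 + b
  z = 3
  u = z
  x = z + z
  return z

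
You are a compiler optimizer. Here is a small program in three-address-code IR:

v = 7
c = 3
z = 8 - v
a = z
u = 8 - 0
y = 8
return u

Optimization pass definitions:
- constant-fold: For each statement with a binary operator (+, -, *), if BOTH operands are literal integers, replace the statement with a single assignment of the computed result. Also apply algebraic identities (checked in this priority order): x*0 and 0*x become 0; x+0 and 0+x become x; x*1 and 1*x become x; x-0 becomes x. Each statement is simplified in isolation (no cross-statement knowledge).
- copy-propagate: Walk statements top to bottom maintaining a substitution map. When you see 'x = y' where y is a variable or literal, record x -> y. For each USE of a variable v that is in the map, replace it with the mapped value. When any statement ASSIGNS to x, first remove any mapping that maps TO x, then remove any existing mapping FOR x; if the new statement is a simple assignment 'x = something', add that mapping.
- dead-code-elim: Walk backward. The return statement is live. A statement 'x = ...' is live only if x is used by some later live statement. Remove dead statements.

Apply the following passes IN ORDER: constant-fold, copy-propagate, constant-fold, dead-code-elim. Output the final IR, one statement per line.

Initial IR:
  v = 7
  c = 3
  z = 8 - v
  a = z
  u = 8 - 0
  y = 8
  return u
After constant-fold (7 stmts):
  v = 7
  c = 3
  z = 8 - v
  a = z
  u = 8
  y = 8
  return u
After copy-propagate (7 stmts):
  v = 7
  c = 3
  z = 8 - 7
  a = z
  u = 8
  y = 8
  return 8
After constant-fold (7 stmts):
  v = 7
  c = 3
  z = 1
  a = z
  u = 8
  y = 8
  return 8
After dead-code-elim (1 stmts):
  return 8

Answer: return 8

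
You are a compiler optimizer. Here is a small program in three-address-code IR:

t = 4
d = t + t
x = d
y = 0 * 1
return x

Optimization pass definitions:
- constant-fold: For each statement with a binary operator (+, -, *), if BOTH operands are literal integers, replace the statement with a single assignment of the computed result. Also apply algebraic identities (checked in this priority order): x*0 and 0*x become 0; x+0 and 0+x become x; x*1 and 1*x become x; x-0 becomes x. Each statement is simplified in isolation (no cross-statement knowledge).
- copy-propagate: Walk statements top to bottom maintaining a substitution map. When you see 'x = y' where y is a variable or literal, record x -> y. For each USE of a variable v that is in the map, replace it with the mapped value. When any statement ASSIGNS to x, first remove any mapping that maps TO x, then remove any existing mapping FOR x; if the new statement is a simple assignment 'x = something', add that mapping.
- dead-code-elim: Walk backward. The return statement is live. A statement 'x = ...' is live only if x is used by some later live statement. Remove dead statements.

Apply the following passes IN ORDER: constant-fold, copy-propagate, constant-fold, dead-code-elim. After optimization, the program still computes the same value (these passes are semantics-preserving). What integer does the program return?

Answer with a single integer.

Initial IR:
  t = 4
  d = t + t
  x = d
  y = 0 * 1
  return x
After constant-fold (5 stmts):
  t = 4
  d = t + t
  x = d
  y = 0
  return x
After copy-propagate (5 stmts):
  t = 4
  d = 4 + 4
  x = d
  y = 0
  return d
After constant-fold (5 stmts):
  t = 4
  d = 8
  x = d
  y = 0
  return d
After dead-code-elim (2 stmts):
  d = 8
  return d
Evaluate:
  t = 4  =>  t = 4
  d = t + t  =>  d = 8
  x = d  =>  x = 8
  y = 0 * 1  =>  y = 0
  return x = 8

Answer: 8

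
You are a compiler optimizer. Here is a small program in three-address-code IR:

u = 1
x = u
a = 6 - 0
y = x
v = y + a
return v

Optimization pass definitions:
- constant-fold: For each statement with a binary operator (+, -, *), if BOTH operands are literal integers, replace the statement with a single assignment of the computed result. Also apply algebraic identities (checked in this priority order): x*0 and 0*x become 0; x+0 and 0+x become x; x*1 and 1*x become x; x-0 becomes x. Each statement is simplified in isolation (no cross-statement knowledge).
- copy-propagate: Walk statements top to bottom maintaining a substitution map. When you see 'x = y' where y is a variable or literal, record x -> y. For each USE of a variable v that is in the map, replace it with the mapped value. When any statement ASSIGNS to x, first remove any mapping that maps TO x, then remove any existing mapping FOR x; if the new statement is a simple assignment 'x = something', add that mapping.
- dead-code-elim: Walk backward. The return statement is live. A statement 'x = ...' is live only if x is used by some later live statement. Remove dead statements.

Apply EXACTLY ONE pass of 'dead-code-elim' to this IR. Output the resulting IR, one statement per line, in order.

Answer: u = 1
x = u
a = 6 - 0
y = x
v = y + a
return v

Derivation:
Applying dead-code-elim statement-by-statement:
  [6] return v  -> KEEP (return); live=['v']
  [5] v = y + a  -> KEEP; live=['a', 'y']
  [4] y = x  -> KEEP; live=['a', 'x']
  [3] a = 6 - 0  -> KEEP; live=['x']
  [2] x = u  -> KEEP; live=['u']
  [1] u = 1  -> KEEP; live=[]
Result (6 stmts):
  u = 1
  x = u
  a = 6 - 0
  y = x
  v = y + a
  return v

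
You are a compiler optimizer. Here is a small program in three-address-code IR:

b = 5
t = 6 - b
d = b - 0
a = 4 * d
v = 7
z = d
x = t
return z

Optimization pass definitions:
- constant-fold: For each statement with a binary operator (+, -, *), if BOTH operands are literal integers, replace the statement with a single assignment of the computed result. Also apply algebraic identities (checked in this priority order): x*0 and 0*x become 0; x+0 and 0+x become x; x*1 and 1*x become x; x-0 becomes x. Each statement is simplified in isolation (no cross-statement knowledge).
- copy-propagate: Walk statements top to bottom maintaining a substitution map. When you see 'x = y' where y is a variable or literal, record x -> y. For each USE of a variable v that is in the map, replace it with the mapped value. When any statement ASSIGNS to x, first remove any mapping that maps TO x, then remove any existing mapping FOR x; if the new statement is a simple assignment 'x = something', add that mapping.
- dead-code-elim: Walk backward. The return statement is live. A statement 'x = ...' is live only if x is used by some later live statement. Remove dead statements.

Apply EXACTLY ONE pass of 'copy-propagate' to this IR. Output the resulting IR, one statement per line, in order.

Answer: b = 5
t = 6 - 5
d = 5 - 0
a = 4 * d
v = 7
z = d
x = t
return d

Derivation:
Applying copy-propagate statement-by-statement:
  [1] b = 5  (unchanged)
  [2] t = 6 - b  -> t = 6 - 5
  [3] d = b - 0  -> d = 5 - 0
  [4] a = 4 * d  (unchanged)
  [5] v = 7  (unchanged)
  [6] z = d  (unchanged)
  [7] x = t  (unchanged)
  [8] return z  -> return d
Result (8 stmts):
  b = 5
  t = 6 - 5
  d = 5 - 0
  a = 4 * d
  v = 7
  z = d
  x = t
  return d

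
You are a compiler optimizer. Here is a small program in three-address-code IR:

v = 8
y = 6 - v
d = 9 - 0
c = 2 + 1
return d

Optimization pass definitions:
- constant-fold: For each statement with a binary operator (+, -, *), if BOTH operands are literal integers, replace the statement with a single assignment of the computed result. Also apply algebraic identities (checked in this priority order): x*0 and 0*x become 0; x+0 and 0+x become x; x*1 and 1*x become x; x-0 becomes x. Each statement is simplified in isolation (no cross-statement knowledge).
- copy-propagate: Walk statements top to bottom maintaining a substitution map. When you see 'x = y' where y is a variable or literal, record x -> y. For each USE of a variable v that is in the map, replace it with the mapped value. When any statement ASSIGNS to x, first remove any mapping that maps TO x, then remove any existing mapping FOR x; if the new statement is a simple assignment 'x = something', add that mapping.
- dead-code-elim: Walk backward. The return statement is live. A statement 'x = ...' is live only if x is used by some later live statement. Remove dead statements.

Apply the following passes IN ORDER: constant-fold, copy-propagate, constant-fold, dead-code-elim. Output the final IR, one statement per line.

Answer: return 9

Derivation:
Initial IR:
  v = 8
  y = 6 - v
  d = 9 - 0
  c = 2 + 1
  return d
After constant-fold (5 stmts):
  v = 8
  y = 6 - v
  d = 9
  c = 3
  return d
After copy-propagate (5 stmts):
  v = 8
  y = 6 - 8
  d = 9
  c = 3
  return 9
After constant-fold (5 stmts):
  v = 8
  y = -2
  d = 9
  c = 3
  return 9
After dead-code-elim (1 stmts):
  return 9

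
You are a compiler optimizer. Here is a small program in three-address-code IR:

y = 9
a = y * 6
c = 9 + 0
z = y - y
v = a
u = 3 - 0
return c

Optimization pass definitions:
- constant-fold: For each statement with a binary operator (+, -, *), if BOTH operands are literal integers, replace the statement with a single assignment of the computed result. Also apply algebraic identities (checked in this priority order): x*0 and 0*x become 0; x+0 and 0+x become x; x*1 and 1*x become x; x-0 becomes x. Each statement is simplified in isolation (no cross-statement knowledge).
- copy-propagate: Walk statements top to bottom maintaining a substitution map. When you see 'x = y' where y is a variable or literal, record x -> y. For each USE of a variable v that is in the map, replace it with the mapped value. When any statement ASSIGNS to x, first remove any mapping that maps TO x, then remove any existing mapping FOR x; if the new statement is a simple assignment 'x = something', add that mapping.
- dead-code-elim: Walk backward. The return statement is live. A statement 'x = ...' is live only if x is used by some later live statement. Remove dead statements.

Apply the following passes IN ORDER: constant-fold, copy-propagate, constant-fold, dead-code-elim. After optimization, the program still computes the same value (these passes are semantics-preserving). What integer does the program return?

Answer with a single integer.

Answer: 9

Derivation:
Initial IR:
  y = 9
  a = y * 6
  c = 9 + 0
  z = y - y
  v = a
  u = 3 - 0
  return c
After constant-fold (7 stmts):
  y = 9
  a = y * 6
  c = 9
  z = y - y
  v = a
  u = 3
  return c
After copy-propagate (7 stmts):
  y = 9
  a = 9 * 6
  c = 9
  z = 9 - 9
  v = a
  u = 3
  return 9
After constant-fold (7 stmts):
  y = 9
  a = 54
  c = 9
  z = 0
  v = a
  u = 3
  return 9
After dead-code-elim (1 stmts):
  return 9
Evaluate:
  y = 9  =>  y = 9
  a = y * 6  =>  a = 54
  c = 9 + 0  =>  c = 9
  z = y - y  =>  z = 0
  v = a  =>  v = 54
  u = 3 - 0  =>  u = 3
  return c = 9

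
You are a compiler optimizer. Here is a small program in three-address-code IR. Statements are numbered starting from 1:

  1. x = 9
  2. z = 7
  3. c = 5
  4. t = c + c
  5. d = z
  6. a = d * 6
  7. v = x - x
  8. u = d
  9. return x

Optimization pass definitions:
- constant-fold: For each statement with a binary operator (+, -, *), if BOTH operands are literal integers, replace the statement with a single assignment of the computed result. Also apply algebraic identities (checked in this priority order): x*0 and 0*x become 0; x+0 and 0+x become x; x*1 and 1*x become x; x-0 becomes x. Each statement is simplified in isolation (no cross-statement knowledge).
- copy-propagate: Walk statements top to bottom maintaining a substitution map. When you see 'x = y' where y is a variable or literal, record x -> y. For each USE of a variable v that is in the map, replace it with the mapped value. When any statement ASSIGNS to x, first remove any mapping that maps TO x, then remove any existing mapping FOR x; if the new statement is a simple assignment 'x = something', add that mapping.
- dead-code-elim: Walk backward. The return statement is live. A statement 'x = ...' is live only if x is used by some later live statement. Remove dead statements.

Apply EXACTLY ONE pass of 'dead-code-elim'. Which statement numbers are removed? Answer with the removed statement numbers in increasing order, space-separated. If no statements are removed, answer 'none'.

Answer: 2 3 4 5 6 7 8

Derivation:
Backward liveness scan:
Stmt 1 'x = 9': KEEP (x is live); live-in = []
Stmt 2 'z = 7': DEAD (z not in live set ['x'])
Stmt 3 'c = 5': DEAD (c not in live set ['x'])
Stmt 4 't = c + c': DEAD (t not in live set ['x'])
Stmt 5 'd = z': DEAD (d not in live set ['x'])
Stmt 6 'a = d * 6': DEAD (a not in live set ['x'])
Stmt 7 'v = x - x': DEAD (v not in live set ['x'])
Stmt 8 'u = d': DEAD (u not in live set ['x'])
Stmt 9 'return x': KEEP (return); live-in = ['x']
Removed statement numbers: [2, 3, 4, 5, 6, 7, 8]
Surviving IR:
  x = 9
  return x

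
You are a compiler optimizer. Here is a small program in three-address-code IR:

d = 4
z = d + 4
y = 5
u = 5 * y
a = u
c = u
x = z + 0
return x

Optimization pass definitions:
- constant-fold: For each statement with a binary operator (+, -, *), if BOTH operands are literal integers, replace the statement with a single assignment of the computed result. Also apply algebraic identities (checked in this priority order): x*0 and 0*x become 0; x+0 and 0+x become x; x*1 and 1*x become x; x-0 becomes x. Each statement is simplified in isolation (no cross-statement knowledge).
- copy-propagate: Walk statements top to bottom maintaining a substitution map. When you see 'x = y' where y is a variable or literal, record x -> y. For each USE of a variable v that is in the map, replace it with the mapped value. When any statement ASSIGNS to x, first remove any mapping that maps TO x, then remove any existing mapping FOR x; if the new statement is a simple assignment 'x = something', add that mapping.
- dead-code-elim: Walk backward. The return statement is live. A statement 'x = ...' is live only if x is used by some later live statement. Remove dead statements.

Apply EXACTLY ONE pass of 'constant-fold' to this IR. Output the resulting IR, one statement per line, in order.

Answer: d = 4
z = d + 4
y = 5
u = 5 * y
a = u
c = u
x = z
return x

Derivation:
Applying constant-fold statement-by-statement:
  [1] d = 4  (unchanged)
  [2] z = d + 4  (unchanged)
  [3] y = 5  (unchanged)
  [4] u = 5 * y  (unchanged)
  [5] a = u  (unchanged)
  [6] c = u  (unchanged)
  [7] x = z + 0  -> x = z
  [8] return x  (unchanged)
Result (8 stmts):
  d = 4
  z = d + 4
  y = 5
  u = 5 * y
  a = u
  c = u
  x = z
  return x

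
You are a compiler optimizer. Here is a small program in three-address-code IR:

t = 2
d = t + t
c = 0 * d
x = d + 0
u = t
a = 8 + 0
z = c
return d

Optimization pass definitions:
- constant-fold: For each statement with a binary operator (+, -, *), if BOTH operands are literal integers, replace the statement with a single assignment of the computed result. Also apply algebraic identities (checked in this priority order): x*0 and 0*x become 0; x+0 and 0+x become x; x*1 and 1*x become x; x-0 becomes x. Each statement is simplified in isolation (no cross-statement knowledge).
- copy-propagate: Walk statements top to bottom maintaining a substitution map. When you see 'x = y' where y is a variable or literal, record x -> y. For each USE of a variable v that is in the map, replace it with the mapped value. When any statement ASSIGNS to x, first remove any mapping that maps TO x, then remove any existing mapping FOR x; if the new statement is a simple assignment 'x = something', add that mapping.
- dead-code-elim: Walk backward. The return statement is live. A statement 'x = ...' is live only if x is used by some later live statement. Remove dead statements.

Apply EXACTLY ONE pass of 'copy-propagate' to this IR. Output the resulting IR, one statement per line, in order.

Applying copy-propagate statement-by-statement:
  [1] t = 2  (unchanged)
  [2] d = t + t  -> d = 2 + 2
  [3] c = 0 * d  (unchanged)
  [4] x = d + 0  (unchanged)
  [5] u = t  -> u = 2
  [6] a = 8 + 0  (unchanged)
  [7] z = c  (unchanged)
  [8] return d  (unchanged)
Result (8 stmts):
  t = 2
  d = 2 + 2
  c = 0 * d
  x = d + 0
  u = 2
  a = 8 + 0
  z = c
  return d

Answer: t = 2
d = 2 + 2
c = 0 * d
x = d + 0
u = 2
a = 8 + 0
z = c
return d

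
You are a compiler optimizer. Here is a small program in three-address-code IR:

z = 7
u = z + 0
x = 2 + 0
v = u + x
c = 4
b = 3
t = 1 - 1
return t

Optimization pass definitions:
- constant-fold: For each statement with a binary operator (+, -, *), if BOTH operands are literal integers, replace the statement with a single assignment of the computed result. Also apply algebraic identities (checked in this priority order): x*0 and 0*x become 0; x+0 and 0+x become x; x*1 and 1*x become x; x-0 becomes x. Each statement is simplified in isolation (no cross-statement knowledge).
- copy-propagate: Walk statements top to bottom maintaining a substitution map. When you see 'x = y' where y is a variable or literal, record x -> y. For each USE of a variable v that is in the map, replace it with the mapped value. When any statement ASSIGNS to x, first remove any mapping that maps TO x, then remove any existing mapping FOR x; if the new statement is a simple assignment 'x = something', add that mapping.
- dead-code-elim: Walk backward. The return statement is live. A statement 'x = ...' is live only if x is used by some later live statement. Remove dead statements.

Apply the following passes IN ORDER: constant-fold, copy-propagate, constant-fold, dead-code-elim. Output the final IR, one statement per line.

Answer: return 0

Derivation:
Initial IR:
  z = 7
  u = z + 0
  x = 2 + 0
  v = u + x
  c = 4
  b = 3
  t = 1 - 1
  return t
After constant-fold (8 stmts):
  z = 7
  u = z
  x = 2
  v = u + x
  c = 4
  b = 3
  t = 0
  return t
After copy-propagate (8 stmts):
  z = 7
  u = 7
  x = 2
  v = 7 + 2
  c = 4
  b = 3
  t = 0
  return 0
After constant-fold (8 stmts):
  z = 7
  u = 7
  x = 2
  v = 9
  c = 4
  b = 3
  t = 0
  return 0
After dead-code-elim (1 stmts):
  return 0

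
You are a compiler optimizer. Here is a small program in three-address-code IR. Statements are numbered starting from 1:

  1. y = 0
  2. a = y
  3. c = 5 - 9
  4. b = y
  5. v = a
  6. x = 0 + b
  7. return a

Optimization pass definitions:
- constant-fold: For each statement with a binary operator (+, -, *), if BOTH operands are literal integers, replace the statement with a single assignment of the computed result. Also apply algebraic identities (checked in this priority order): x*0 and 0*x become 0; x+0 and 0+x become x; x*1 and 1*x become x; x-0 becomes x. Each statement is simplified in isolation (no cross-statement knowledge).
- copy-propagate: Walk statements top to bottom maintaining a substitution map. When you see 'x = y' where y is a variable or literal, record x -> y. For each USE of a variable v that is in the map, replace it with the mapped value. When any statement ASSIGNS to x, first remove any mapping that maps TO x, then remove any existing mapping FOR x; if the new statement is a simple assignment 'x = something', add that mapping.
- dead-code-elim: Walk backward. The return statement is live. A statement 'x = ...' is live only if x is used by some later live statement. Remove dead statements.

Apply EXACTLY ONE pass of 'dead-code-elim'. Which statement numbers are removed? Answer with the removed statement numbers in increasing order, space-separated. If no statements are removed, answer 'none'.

Backward liveness scan:
Stmt 1 'y = 0': KEEP (y is live); live-in = []
Stmt 2 'a = y': KEEP (a is live); live-in = ['y']
Stmt 3 'c = 5 - 9': DEAD (c not in live set ['a'])
Stmt 4 'b = y': DEAD (b not in live set ['a'])
Stmt 5 'v = a': DEAD (v not in live set ['a'])
Stmt 6 'x = 0 + b': DEAD (x not in live set ['a'])
Stmt 7 'return a': KEEP (return); live-in = ['a']
Removed statement numbers: [3, 4, 5, 6]
Surviving IR:
  y = 0
  a = y
  return a

Answer: 3 4 5 6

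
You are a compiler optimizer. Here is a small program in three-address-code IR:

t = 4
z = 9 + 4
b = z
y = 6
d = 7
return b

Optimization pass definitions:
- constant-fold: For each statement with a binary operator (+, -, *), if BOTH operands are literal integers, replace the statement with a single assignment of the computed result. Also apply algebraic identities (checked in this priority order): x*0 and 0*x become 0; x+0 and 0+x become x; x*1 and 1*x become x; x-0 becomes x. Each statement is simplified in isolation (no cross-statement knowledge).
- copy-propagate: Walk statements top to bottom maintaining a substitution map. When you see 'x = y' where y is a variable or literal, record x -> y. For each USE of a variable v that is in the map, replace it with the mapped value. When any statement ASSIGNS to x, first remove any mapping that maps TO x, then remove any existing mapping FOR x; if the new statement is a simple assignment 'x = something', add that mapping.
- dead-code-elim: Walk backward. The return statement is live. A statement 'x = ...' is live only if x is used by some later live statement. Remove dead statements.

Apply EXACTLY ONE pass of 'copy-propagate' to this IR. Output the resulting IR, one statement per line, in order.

Answer: t = 4
z = 9 + 4
b = z
y = 6
d = 7
return z

Derivation:
Applying copy-propagate statement-by-statement:
  [1] t = 4  (unchanged)
  [2] z = 9 + 4  (unchanged)
  [3] b = z  (unchanged)
  [4] y = 6  (unchanged)
  [5] d = 7  (unchanged)
  [6] return b  -> return z
Result (6 stmts):
  t = 4
  z = 9 + 4
  b = z
  y = 6
  d = 7
  return z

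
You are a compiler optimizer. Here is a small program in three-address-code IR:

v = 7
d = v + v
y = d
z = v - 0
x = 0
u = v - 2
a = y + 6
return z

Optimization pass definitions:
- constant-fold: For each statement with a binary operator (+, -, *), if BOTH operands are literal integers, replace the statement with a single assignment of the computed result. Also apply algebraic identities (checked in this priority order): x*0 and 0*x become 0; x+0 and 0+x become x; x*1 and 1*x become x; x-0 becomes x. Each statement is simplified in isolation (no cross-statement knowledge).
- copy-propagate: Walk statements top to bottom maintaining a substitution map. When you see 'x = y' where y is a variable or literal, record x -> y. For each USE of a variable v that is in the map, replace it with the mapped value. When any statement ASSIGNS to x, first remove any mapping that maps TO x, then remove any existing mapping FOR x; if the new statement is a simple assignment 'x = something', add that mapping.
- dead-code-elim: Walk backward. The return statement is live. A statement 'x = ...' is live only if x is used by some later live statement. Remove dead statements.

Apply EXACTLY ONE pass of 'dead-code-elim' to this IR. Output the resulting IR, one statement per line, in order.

Applying dead-code-elim statement-by-statement:
  [8] return z  -> KEEP (return); live=['z']
  [7] a = y + 6  -> DEAD (a not live)
  [6] u = v - 2  -> DEAD (u not live)
  [5] x = 0  -> DEAD (x not live)
  [4] z = v - 0  -> KEEP; live=['v']
  [3] y = d  -> DEAD (y not live)
  [2] d = v + v  -> DEAD (d not live)
  [1] v = 7  -> KEEP; live=[]
Result (3 stmts):
  v = 7
  z = v - 0
  return z

Answer: v = 7
z = v - 0
return z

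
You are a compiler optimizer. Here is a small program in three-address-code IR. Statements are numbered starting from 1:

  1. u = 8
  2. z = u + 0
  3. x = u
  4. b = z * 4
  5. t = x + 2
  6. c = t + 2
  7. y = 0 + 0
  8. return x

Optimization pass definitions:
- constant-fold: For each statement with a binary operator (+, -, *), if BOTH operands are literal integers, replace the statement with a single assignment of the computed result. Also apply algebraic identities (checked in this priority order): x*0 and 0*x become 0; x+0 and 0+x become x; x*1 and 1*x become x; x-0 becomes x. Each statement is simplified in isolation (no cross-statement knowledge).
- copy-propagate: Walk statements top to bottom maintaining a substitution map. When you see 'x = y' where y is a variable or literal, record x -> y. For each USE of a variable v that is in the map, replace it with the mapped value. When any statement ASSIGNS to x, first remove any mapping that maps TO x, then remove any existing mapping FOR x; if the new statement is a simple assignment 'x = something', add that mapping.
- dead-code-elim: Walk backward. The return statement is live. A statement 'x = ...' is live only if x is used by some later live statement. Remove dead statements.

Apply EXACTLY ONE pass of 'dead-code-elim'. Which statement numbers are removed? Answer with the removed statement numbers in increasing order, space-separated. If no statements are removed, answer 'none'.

Backward liveness scan:
Stmt 1 'u = 8': KEEP (u is live); live-in = []
Stmt 2 'z = u + 0': DEAD (z not in live set ['u'])
Stmt 3 'x = u': KEEP (x is live); live-in = ['u']
Stmt 4 'b = z * 4': DEAD (b not in live set ['x'])
Stmt 5 't = x + 2': DEAD (t not in live set ['x'])
Stmt 6 'c = t + 2': DEAD (c not in live set ['x'])
Stmt 7 'y = 0 + 0': DEAD (y not in live set ['x'])
Stmt 8 'return x': KEEP (return); live-in = ['x']
Removed statement numbers: [2, 4, 5, 6, 7]
Surviving IR:
  u = 8
  x = u
  return x

Answer: 2 4 5 6 7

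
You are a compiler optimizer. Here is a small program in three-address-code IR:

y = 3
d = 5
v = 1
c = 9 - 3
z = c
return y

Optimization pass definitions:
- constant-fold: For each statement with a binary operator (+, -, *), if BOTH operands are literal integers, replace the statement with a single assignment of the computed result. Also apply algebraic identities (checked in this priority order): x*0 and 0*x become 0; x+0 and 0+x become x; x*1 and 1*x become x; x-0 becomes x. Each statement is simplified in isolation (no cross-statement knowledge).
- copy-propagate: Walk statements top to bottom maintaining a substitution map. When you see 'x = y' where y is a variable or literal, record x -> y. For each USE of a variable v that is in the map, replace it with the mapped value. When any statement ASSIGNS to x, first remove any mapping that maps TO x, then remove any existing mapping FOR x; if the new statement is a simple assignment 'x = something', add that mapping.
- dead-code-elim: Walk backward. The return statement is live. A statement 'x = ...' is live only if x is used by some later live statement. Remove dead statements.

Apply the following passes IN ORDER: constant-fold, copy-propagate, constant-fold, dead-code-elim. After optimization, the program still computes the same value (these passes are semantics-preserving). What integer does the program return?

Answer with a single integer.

Initial IR:
  y = 3
  d = 5
  v = 1
  c = 9 - 3
  z = c
  return y
After constant-fold (6 stmts):
  y = 3
  d = 5
  v = 1
  c = 6
  z = c
  return y
After copy-propagate (6 stmts):
  y = 3
  d = 5
  v = 1
  c = 6
  z = 6
  return 3
After constant-fold (6 stmts):
  y = 3
  d = 5
  v = 1
  c = 6
  z = 6
  return 3
After dead-code-elim (1 stmts):
  return 3
Evaluate:
  y = 3  =>  y = 3
  d = 5  =>  d = 5
  v = 1  =>  v = 1
  c = 9 - 3  =>  c = 6
  z = c  =>  z = 6
  return y = 3

Answer: 3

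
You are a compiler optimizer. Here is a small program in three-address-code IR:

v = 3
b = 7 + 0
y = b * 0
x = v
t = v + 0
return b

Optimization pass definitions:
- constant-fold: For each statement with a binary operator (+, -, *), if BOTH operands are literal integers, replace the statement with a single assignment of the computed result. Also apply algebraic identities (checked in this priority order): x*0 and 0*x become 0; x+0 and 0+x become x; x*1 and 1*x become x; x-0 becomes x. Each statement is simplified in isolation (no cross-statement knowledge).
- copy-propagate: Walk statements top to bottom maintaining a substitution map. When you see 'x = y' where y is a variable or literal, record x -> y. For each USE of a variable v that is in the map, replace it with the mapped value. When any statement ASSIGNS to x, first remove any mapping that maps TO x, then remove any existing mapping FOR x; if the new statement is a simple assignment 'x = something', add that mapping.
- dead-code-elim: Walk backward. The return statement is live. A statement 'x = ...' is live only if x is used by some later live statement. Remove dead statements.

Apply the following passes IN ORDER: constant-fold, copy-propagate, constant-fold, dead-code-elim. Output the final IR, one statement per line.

Initial IR:
  v = 3
  b = 7 + 0
  y = b * 0
  x = v
  t = v + 0
  return b
After constant-fold (6 stmts):
  v = 3
  b = 7
  y = 0
  x = v
  t = v
  return b
After copy-propagate (6 stmts):
  v = 3
  b = 7
  y = 0
  x = 3
  t = 3
  return 7
After constant-fold (6 stmts):
  v = 3
  b = 7
  y = 0
  x = 3
  t = 3
  return 7
After dead-code-elim (1 stmts):
  return 7

Answer: return 7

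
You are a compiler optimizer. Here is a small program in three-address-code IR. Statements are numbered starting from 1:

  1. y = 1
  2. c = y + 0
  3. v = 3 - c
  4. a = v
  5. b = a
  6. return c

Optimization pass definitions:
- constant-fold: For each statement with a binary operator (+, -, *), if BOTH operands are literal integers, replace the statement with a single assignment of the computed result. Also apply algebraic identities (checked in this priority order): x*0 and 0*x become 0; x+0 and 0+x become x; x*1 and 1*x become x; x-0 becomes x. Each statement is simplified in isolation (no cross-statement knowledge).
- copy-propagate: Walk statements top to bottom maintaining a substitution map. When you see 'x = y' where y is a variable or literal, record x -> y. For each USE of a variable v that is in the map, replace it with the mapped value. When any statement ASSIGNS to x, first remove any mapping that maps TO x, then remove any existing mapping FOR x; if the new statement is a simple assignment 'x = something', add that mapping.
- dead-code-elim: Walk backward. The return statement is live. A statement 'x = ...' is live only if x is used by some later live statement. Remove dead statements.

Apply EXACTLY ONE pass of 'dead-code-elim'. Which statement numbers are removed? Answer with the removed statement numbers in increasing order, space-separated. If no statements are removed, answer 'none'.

Backward liveness scan:
Stmt 1 'y = 1': KEEP (y is live); live-in = []
Stmt 2 'c = y + 0': KEEP (c is live); live-in = ['y']
Stmt 3 'v = 3 - c': DEAD (v not in live set ['c'])
Stmt 4 'a = v': DEAD (a not in live set ['c'])
Stmt 5 'b = a': DEAD (b not in live set ['c'])
Stmt 6 'return c': KEEP (return); live-in = ['c']
Removed statement numbers: [3, 4, 5]
Surviving IR:
  y = 1
  c = y + 0
  return c

Answer: 3 4 5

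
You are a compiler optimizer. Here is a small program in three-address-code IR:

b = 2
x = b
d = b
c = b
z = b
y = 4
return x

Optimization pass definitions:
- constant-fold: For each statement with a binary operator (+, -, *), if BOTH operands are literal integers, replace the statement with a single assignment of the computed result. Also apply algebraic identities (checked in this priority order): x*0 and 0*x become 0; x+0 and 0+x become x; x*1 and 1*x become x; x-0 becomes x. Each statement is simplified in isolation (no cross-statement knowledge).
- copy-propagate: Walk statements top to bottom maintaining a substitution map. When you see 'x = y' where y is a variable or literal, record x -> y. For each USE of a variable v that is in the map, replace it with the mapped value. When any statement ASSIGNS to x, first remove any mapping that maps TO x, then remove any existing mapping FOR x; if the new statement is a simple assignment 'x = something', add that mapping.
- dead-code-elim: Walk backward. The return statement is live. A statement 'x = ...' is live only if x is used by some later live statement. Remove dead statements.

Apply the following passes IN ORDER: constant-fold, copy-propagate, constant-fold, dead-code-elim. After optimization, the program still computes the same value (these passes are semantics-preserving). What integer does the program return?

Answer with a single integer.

Answer: 2

Derivation:
Initial IR:
  b = 2
  x = b
  d = b
  c = b
  z = b
  y = 4
  return x
After constant-fold (7 stmts):
  b = 2
  x = b
  d = b
  c = b
  z = b
  y = 4
  return x
After copy-propagate (7 stmts):
  b = 2
  x = 2
  d = 2
  c = 2
  z = 2
  y = 4
  return 2
After constant-fold (7 stmts):
  b = 2
  x = 2
  d = 2
  c = 2
  z = 2
  y = 4
  return 2
After dead-code-elim (1 stmts):
  return 2
Evaluate:
  b = 2  =>  b = 2
  x = b  =>  x = 2
  d = b  =>  d = 2
  c = b  =>  c = 2
  z = b  =>  z = 2
  y = 4  =>  y = 4
  return x = 2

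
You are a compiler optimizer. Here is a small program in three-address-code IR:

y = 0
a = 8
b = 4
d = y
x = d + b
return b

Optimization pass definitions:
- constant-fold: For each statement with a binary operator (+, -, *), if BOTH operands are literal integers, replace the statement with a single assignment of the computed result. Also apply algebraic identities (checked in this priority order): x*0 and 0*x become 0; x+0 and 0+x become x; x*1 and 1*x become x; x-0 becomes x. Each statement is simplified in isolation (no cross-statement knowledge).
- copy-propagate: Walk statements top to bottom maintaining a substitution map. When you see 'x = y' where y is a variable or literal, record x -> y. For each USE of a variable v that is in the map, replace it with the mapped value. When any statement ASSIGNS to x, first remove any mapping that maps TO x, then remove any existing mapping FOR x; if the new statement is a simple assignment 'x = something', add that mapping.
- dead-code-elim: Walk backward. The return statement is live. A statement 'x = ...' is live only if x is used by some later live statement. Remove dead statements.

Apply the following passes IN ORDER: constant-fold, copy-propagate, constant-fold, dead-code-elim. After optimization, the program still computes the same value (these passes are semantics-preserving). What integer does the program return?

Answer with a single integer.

Answer: 4

Derivation:
Initial IR:
  y = 0
  a = 8
  b = 4
  d = y
  x = d + b
  return b
After constant-fold (6 stmts):
  y = 0
  a = 8
  b = 4
  d = y
  x = d + b
  return b
After copy-propagate (6 stmts):
  y = 0
  a = 8
  b = 4
  d = 0
  x = 0 + 4
  return 4
After constant-fold (6 stmts):
  y = 0
  a = 8
  b = 4
  d = 0
  x = 4
  return 4
After dead-code-elim (1 stmts):
  return 4
Evaluate:
  y = 0  =>  y = 0
  a = 8  =>  a = 8
  b = 4  =>  b = 4
  d = y  =>  d = 0
  x = d + b  =>  x = 4
  return b = 4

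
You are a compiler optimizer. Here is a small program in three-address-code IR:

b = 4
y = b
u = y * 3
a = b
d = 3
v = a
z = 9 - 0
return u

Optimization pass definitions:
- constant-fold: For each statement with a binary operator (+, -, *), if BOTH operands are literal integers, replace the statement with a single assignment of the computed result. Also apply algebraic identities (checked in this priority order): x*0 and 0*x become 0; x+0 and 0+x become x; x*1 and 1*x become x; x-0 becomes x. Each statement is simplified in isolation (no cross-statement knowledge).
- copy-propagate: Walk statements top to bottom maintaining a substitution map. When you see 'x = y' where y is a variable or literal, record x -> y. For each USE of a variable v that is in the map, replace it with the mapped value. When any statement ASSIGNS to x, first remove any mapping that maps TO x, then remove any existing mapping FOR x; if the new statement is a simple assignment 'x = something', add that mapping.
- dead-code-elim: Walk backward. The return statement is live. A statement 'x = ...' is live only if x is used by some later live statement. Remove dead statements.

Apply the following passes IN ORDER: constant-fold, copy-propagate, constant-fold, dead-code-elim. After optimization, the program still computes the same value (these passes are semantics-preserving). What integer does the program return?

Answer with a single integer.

Answer: 12

Derivation:
Initial IR:
  b = 4
  y = b
  u = y * 3
  a = b
  d = 3
  v = a
  z = 9 - 0
  return u
After constant-fold (8 stmts):
  b = 4
  y = b
  u = y * 3
  a = b
  d = 3
  v = a
  z = 9
  return u
After copy-propagate (8 stmts):
  b = 4
  y = 4
  u = 4 * 3
  a = 4
  d = 3
  v = 4
  z = 9
  return u
After constant-fold (8 stmts):
  b = 4
  y = 4
  u = 12
  a = 4
  d = 3
  v = 4
  z = 9
  return u
After dead-code-elim (2 stmts):
  u = 12
  return u
Evaluate:
  b = 4  =>  b = 4
  y = b  =>  y = 4
  u = y * 3  =>  u = 12
  a = b  =>  a = 4
  d = 3  =>  d = 3
  v = a  =>  v = 4
  z = 9 - 0  =>  z = 9
  return u = 12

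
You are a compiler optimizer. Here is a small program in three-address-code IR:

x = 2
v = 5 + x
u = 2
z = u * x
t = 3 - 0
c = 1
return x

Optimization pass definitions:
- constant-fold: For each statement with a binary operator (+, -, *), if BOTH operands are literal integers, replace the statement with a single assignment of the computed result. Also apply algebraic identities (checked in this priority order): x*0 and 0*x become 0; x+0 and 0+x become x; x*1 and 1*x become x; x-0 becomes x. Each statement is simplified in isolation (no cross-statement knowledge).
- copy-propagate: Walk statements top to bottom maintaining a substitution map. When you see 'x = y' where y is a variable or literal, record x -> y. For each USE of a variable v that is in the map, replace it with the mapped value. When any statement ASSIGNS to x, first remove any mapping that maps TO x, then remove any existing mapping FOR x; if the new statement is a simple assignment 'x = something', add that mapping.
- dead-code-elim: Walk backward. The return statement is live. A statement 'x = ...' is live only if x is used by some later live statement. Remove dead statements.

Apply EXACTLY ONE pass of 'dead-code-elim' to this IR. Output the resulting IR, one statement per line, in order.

Answer: x = 2
return x

Derivation:
Applying dead-code-elim statement-by-statement:
  [7] return x  -> KEEP (return); live=['x']
  [6] c = 1  -> DEAD (c not live)
  [5] t = 3 - 0  -> DEAD (t not live)
  [4] z = u * x  -> DEAD (z not live)
  [3] u = 2  -> DEAD (u not live)
  [2] v = 5 + x  -> DEAD (v not live)
  [1] x = 2  -> KEEP; live=[]
Result (2 stmts):
  x = 2
  return x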